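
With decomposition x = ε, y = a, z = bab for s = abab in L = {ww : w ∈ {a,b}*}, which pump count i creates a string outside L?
i = 2

xy²z = ε · aa · bab = aabab; aabab has odd length 5, so it cannot be written as ww and is not in L.
(Other choices also work, e.g. i = 0, 3; only i = 1 is guaranteed to stay in L since xy¹z = s.)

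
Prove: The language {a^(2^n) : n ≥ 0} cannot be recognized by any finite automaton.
Assume for contradiction that L is regular, and let p ≥ 1 be the pumping length given by the pumping lemma.
Choose s = a^(2^p). Then s ∈ L and |s| = 2^p ≥ p.
By the pumping lemma, s = xyz for some x, y, z with |xy| ≤ p, |y| ≥ 1, and xy^i z ∈ L for every i ≥ 0.
Here y = a^k for some k with 1 ≤ k ≤ |xy| ≤ p, and p < 2^p.

Take i = 2: |xy²z| = 2^p + k.
Now 2^p < 2^p + k ≤ 2^p + p < 2^p + 2^p = 2^(p+1).
So |xy²z| lies strictly between the consecutive powers of two 2^p and 2^(p+1), hence is not a power of 2, and xy²z ∉ L.

This contradicts the pumping lemma, which requires xy^i z ∈ L for all i ≥ 0.
Hence L = {a^(2^n) : n ≥ 0} is not regular. ∎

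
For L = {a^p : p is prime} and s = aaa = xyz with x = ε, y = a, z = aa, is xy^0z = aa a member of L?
Yes

xy⁰z = ε · ε · aa = aa.
aa has length 2, which is prime, so it is in L.
(A single pumped string landing in L is not a contradiction by itself; a non-regularity proof needs some i for which xy^i z ∉ L, for every admissible decomposition.)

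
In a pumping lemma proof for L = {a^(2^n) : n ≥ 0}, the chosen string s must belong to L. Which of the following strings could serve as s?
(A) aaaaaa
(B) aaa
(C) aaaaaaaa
(C) aaaaaaaa

The pumping lemma is applied to a string s that lies in L, so first check membership of each option:
- (A) aaaaaa has length 6, strictly between 2^2 = 4 and 2^3 = 8, so it is not in L ✗
- (B) aaa has length 3, strictly between 2^1 = 2 and 2^2 = 4, so it is not in L ✗
- (C) aaaaaaaa has length 8 = 2^3, so it is in L ✓

Only (C) aaaaaaaa is in L, so it is the only candidate that could play the role of s.
(In a complete proof one picks s in terms of the pumping length p so that |s| ≥ p is guaranteed; a fixed string like aaaaaaaa illustrates the shape of such an s.)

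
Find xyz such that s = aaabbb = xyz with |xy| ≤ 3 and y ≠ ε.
x = 'a', y = 'a', z = 'abbb'

For s = aaabbb and p = 3, one valid decomposition is:
- x = 'a' (length 1)
- y = 'a' (length 1)
- z = 'abbb' (length 4)

Verification:
- xyz = 'a' + 'a' + 'abbb' = aaabbb ✓
- |xy| = 2 ≤ 3 ✓
- |y| = 1 > 0 ✓

All pumping lemma constraints are satisfied.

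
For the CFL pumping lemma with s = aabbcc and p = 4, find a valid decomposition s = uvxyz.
u='a', v='a', x='bb', y='c', z='c'

For s = aabbcc with pumping length p = 4:

One valid decomposition:
- u = 'a'
- v = 'a'
- x = 'bb'
- y = 'c'
- z = 'c'

Verification:
- uvxyz = 'a' + 'a' + 'bb' + 'c' + 'c' = aabbcc ✓
- |vxy| = |'abbc'| = 4 ≤ 4 ✓
- |vy| = |'ac'| = 2 > 0 ✓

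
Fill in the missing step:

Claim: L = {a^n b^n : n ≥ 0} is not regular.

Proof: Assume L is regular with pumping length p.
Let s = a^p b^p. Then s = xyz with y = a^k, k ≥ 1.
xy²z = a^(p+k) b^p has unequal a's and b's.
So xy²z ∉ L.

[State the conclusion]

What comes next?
This contradicts the pumping lemma for regular languages,
which guarantees xy^i z ∈ L for all i ≥ 0.

Since our assumption that L is regular leads to a contradiction,
we conclude that L = {a^n b^n : n ≥ 0} is NOT regular. ∎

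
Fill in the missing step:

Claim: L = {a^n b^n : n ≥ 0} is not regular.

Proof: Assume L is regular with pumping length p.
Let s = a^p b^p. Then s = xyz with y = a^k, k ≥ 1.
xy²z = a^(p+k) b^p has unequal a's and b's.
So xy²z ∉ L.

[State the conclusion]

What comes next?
This contradicts the pumping lemma for regular languages,
which guarantees xy^i z ∈ L for all i ≥ 0.

Since our assumption that L is regular leads to a contradiction,
we conclude that L = {a^n b^n : n ≥ 0} is NOT regular. ∎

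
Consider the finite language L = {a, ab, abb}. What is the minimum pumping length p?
p = 4

For a finite language L, the pumping lemma holds vacuously if p > max|s| for s ∈ L.

The longest string in L = {a, ab, abb} has length 3.
If p = 4, then no string s ∈ L has |s| ≥ p, so the condition is vacuously true.

The minimum pumping length is p = 4.

Why no smaller p works: for any p ≤ 3, the longest string s ∈ L has |s| = 3 ≥ p, so it would
have to be pumpable; but pumping up (i = 2, 3, ...) produces ever longer strings, which cannot all lie in the
finite language L. So the pumping property fails for every p ≤ 3.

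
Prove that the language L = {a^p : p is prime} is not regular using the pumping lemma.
Assume for contradiction that L is regular, and let p ≥ 1 be the pumping length given by the pumping lemma.
Choose a prime q with q ≥ p (one exists because there are infinitely many primes) and let s = a^q. Then s ∈ L and |s| = q ≥ p.
By the pumping lemma, s = xyz for some x, y, z with |xy| ≤ p, |y| ≥ 1, and xy^i z ∈ L for every i ≥ 0.
Here y = a^k for some k with 1 ≤ k ≤ p, and xy^i z = a^(q + (i − 1)k) for every i ≥ 0.

Take i = q + 1: |xy^(q+1) z| = q + qk = q(k + 1).
Both factors satisfy q ≥ 2 and k + 1 ≥ 2, so q(k + 1) is composite, and xy^(q+1) z ∉ L.

This contradicts the pumping lemma, which requires xy^i z ∈ L for all i ≥ 0.
Hence L = {a^p : p is prime} is not regular. ∎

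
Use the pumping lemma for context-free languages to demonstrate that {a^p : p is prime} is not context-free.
Assume for contradiction that L is context-free, and let p ≥ 1 be the pumping length given by the pumping lemma for CFLs.
Choose a prime q with q ≥ p and let s = a^q. Then s ∈ L and |s| = q ≥ p.
By the CFL pumping lemma, s = uvxyz for some u, v, x, y, z with |vxy| ≤ p, |vy| ≥ 1, and uv^i xy^i z ∈ L for every i ≥ 0.
All symbols are a's, so only lengths matter: let k = |vy|, with 1 ≤ k ≤ p. Then |uv^i xy^i z| = q + (i − 1)k.

Take i = q + 1: the length is q + qk = q(k + 1).
Both factors satisfy q ≥ 2 and k + 1 ≥ 2, so q(k + 1) is composite and uv^(q+1) xy^(q+1) z ∉ L.

This contradicts the CFL pumping lemma, which requires uv^i xy^i z ∈ L for all i ≥ 0.
Hence L = {a^p : p is prime} is not context-free. ∎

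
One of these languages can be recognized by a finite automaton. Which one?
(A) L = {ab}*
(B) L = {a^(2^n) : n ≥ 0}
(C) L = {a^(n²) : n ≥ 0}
(A) {ab}*

(A) L = {ab}* is regular.

This can be recognized by a finite automaton (DFA/NFA).
Regular expressions like {ab}* define regular languages.

The other choices are not regular:
- {a^(n²) : n ≥ 0}: After pumping, length is no longer a perfect square
- {a^(2^n) : n ≥ 0}: After pumping, length is no longer a power of 2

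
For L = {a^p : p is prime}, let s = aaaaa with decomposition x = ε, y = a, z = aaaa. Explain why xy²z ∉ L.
xy²z = aaaaaa ∉ L

Pumping with i = 2 replaces y = a by y² = aa:
- Original: s = xyz = aaaaa; aaaaa has length 5, which is prime, so it is in L
- Pumped: xy²z = ε · aa · aaaa = aaaaaa
- aaaaaa has length 6 = 2 × 3, which is not prime, so it is not in L

The pumping lemma would require xy²z ∈ L, so this decomposition yields a contradiction.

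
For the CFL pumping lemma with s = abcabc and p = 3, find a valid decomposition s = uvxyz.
u='ab', v='c', x='a', y='b', z='c'

For s = abcabc with pumping length p = 3:

One valid decomposition:
- u = 'ab'
- v = 'c'
- x = 'a'
- y = 'b'
- z = 'c'

Verification:
- uvxyz = 'ab' + 'c' + 'a' + 'b' + 'c' = abcabc ✓
- |vxy| = |'cab'| = 3 ≤ 3 ✓
- |vy| = |'cb'| = 2 > 0 ✓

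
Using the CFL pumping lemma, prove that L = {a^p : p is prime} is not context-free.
Assume for contradiction that L is context-free, and let p ≥ 1 be the pumping length given by the pumping lemma for CFLs.
Choose a prime q with q ≥ p and let s = a^q. Then s ∈ L and |s| = q ≥ p.
By the CFL pumping lemma, s = uvxyz for some u, v, x, y, z with |vxy| ≤ p, |vy| ≥ 1, and uv^i xy^i z ∈ L for every i ≥ 0.
All symbols are a's, so only lengths matter: let k = |vy|, with 1 ≤ k ≤ p. Then |uv^i xy^i z| = q + (i − 1)k.

Take i = q + 1: the length is q + qk = q(k + 1).
Both factors satisfy q ≥ 2 and k + 1 ≥ 2, so q(k + 1) is composite and uv^(q+1) xy^(q+1) z ∉ L.

This contradicts the CFL pumping lemma, which requires uv^i xy^i z ∈ L for all i ≥ 0.
Hence L = {a^p : p is prime} is not context-free. ∎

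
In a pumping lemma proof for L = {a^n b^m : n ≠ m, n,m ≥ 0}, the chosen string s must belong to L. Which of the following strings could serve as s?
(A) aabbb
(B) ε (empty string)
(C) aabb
(A) aabbb

The pumping lemma is applied to a string s that lies in L, so first check membership of each option:
- (A) aabbb = a^2 b^3 with 2 ≠ 3, so it is in L ✓
- (B) ε = a^0 b^0 has n = m = 0, so it is not in L ✗
- (C) aabb = a^2 b^2 has n = m = 2, so it is not in L ✗

Only (A) aabbb is in L, so it is the only candidate that could play the role of s.
(In a complete proof one picks s in terms of the pumping length p so that |s| ≥ p is guaranteed; a fixed string like aabbb illustrates the shape of such an s.)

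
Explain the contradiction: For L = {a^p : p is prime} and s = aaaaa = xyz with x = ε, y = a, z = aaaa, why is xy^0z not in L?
xy⁰z = aaaa ∉ L

Pumping with i = 0 replaces y = a by y⁰ = ε:
- Original: s = xyz = aaaaa; aaaaa has length 5, which is prime, so it is in L
- Pumped: xy⁰z = ε · ε · aaaa = aaaa
- aaaa has length 4 = 2 × 2, which is not prime, so it is not in L

The pumping lemma would require xy⁰z ∈ L, so this decomposition yields a contradiction.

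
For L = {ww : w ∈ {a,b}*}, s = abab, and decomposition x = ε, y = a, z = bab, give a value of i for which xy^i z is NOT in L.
i = 2

xy²z = ε · aa · bab = aabab; aabab has odd length 5, so it cannot be written as ww and is not in L.
(Other choices also work, e.g. i = 0, 3; only i = 1 is guaranteed to stay in L since xy¹z = s.)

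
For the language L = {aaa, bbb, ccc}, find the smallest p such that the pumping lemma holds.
p = 4

For a finite language L, the pumping lemma holds vacuously if p > max|s| for s ∈ L.

The longest string in L = {aaa, bbb, ccc} has length 3.
If p = 4, then no string s ∈ L has |s| ≥ p, so the condition is vacuously true.

The minimum pumping length is p = 4.

Why no smaller p works: for any p ≤ 3, the longest string s ∈ L has |s| = 3 ≥ p, so it would
have to be pumpable; but pumping up (i = 2, 3, ...) produces ever longer strings, which cannot all lie in the
finite language L. So the pumping property fails for every p ≤ 3.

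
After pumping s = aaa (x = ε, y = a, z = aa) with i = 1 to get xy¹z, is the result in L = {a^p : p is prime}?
Yes

xy¹z = ε · a · aa = aaa.
aaa has length 3, which is prime, so it is in L.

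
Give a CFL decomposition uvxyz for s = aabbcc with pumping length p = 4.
u='a', v='a', x='bb', y='c', z='c'

For s = aabbcc with pumping length p = 4:

One valid decomposition:
- u = 'a'
- v = 'a'
- x = 'bb'
- y = 'c'
- z = 'c'

Verification:
- uvxyz = 'a' + 'a' + 'bb' + 'c' + 'c' = aabbcc ✓
- |vxy| = |'abbc'| = 4 ≤ 4 ✓
- |vy| = |'ac'| = 2 > 0 ✓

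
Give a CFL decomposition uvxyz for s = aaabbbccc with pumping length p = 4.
u='aa', v='a', x='bb', y='b', z='ccc'

For s = aaabbbccc with pumping length p = 4:

One valid decomposition:
- u = 'aa'
- v = 'a'
- x = 'bb'
- y = 'b'
- z = 'ccc'

Verification:
- uvxyz = 'aa' + 'a' + 'bb' + 'b' + 'ccc' = aaabbbccc ✓
- |vxy| = |'abbb'| = 4 ≤ 4 ✓
- |vy| = |'ab'| = 2 > 0 ✓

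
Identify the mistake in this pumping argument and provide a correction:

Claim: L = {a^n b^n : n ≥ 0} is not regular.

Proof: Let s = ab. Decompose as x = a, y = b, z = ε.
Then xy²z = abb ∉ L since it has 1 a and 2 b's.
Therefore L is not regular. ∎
Error: The string s = ab might be shorter than the pumping length p.

Correction: Choose s = a^p b^p to ensure |s| ≥ p. Also, the decomposition is wrong: with |xy| ≤ p, y cannot include b's when s starts with p a's.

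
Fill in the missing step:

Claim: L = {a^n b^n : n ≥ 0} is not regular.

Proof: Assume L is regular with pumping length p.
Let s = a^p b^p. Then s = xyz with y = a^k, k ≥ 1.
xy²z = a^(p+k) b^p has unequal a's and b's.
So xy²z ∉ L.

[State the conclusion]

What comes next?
This contradicts the pumping lemma for regular languages,
which guarantees xy^i z ∈ L for all i ≥ 0.

Since our assumption that L is regular leads to a contradiction,
we conclude that L = {a^n b^n : n ≥ 0} is NOT regular. ∎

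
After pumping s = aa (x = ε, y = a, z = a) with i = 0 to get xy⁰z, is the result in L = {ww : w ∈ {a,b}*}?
No

xy⁰z = ε · ε · a = a.
a has odd length 1, so it cannot be written as ww and is not in L.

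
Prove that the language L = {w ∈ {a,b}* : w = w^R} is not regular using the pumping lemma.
Assume for contradiction that L is regular, and let p ≥ 1 be the pumping length given by the pumping lemma.
Choose s = a^p b a^p. Then s ∈ L (it reads the same in both directions) and |s| = 2p + 1 ≥ p.
By the pumping lemma, s = xyz for some x, y, z with |xy| ≤ p, |y| ≥ 1, and xy^i z ∈ L for every i ≥ 0.
Since |xy| ≤ p and the first p symbols of s are all a's, y = a^k for some k with 1 ≤ k ≤ p.

Take i = 2: xy²z = a^(p + k) b a^p.
Its reversal is a^p b a^(p + k). These differ because the block of a's before the unique b has length p + k in one and p in the other, and p + k ≠ p since k ≥ 1. So xy²z is not a palindrome, i.e. xy²z ∉ L.

This contradicts the pumping lemma, which requires xy^i z ∈ L for all i ≥ 0.
Hence L = {w ∈ {a,b}* : w = w^R} is not regular. ∎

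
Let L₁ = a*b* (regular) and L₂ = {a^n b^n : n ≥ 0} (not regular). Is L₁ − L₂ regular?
No — L₁ − L₂ is not regular.

a*b* − {a^n b^n} = {a^n b^m : n ≠ m}. If this were regular, then its complement intersected with a*b*, namely {a^n b^n : n ≥ 0}, would be regular too (closure under complement and intersection) — contradiction. So L₁ − L₂ is not regular.

Note that the bare facts "L₁ regular, L₂ non-regular" do not settle the question by themselves: the closure of regular languages under ∪, ∩, complement and difference applies only when BOTH operands are regular. With a non-regular operand the result can come out regular or non-regular depending on the specific languages, so one has to work out L₁ − L₂ for this particular pair, as above.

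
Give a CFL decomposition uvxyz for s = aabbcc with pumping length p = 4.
u='a', v='a', x='bb', y='c', z='c'

For s = aabbcc with pumping length p = 4:

One valid decomposition:
- u = 'a'
- v = 'a'
- x = 'bb'
- y = 'c'
- z = 'c'

Verification:
- uvxyz = 'a' + 'a' + 'bb' + 'c' + 'c' = aabbcc ✓
- |vxy| = |'abbc'| = 4 ≤ 4 ✓
- |vy| = |'ac'| = 2 > 0 ✓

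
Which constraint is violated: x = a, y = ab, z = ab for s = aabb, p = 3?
Violated: xyz = s

The decomposition x = a, y = ab, z = ab for s = aabb with p = 3
violates the constraint: xyz = s

xyz = 'a' + 'ab' + 'ab' = 'aabab' ≠ 'aabb' = s. The decomposition doesn't reconstruct s.

Pumping lemma constraints:
1. xyz = s (decomposition is valid)
2. |xy| ≤ p
3. |y| > 0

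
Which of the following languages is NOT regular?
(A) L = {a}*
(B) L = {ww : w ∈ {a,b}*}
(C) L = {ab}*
(B) {ww : w ∈ {a,b}*}

(B) L = {ww : w ∈ {a,b}*} is NOT regular.

The pumping lemma can be used to prove this:
After pumping, the two halves no longer match

The other languages are regular because they can be recognized by finite automata.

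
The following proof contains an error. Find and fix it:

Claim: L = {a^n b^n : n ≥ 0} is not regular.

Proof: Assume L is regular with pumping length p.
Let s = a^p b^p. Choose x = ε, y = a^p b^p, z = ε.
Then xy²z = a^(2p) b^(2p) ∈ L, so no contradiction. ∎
Error: The decomposition violates |xy| ≤ p. With y = a^p b^p, |xy| = |y| = 2p > p. (The proof also miscomputes xy²z, which would be a^p b^p a^p b^p rather than a^(2p) b^(2p), and it wrongly treats one harmless decomposition as settling the matter — the prover does not get to choose the decomposition.)

Correction: The pumping lemma requires |xy| ≤ p, and the argument must handle every decomposition satisfying |xy| ≤ p, |y| ≥ 1. Since s starts with p a's, any such y consists only of a's, say y = a^k with k ≥ 1. Then xy²z = a^(p+k) b^p has unequal numbers of a's and b's, so xy²z ∉ L — the required contradiction.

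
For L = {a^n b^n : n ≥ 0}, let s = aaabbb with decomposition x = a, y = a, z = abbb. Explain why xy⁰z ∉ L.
xy⁰z = aabbb ∉ L

Pumping with i = 0 replaces y = a by y⁰ = ε:
- Original: s = xyz = aaabbb; aaabbb = a^3 b^3 has equal counts (3 = 3), so it is in L
- Pumped: xy⁰z = a · ε · abbb = aabbb
- aabbb has 2 a's and 3 b's; 2 ≠ 3, so it is not in L

The pumping lemma would require xy⁰z ∈ L, so this decomposition yields a contradiction.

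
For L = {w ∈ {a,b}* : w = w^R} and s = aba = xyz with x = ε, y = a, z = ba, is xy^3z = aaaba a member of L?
No

xy³z = ε · aaa · ba = aaaba.
aaaba reversed is abaaa ≠ aaaba, so it is not a palindrome and is not in L.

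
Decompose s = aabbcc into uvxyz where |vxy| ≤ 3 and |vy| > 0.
u='aa', v='b', x='b', y='c', z='c'

For s = aabbcc with pumping length p = 3:

One valid decomposition:
- u = 'aa'
- v = 'b'
- x = 'b'
- y = 'c'
- z = 'c'

Verification:
- uvxyz = 'aa' + 'b' + 'b' + 'c' + 'c' = aabbcc ✓
- |vxy| = |'bbc'| = 3 ≤ 3 ✓
- |vy| = |'bc'| = 2 > 0 ✓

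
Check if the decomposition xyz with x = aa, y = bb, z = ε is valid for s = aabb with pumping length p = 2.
Violated: |xy| ≤ p

The decomposition x = aa, y = bb, z = ε for s = aabb with p = 2
violates the constraint: |xy| ≤ p

|xy| = |aabb| = 4 > 2 = p. The decomposition puts too many characters in xy.

Pumping lemma constraints:
1. xyz = s (decomposition is valid)
2. |xy| ≤ p
3. |y| > 0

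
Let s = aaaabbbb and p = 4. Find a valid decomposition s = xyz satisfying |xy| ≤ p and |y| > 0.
x = 'a', y = 'a', z = 'aabbbb'

For s = aaaabbbb and p = 4, one valid decomposition is:
- x = 'a' (length 1)
- y = 'a' (length 1)
- z = 'aabbbb' (length 6)

Verification:
- xyz = 'a' + 'a' + 'aabbbb' = aaaabbbb ✓
- |xy| = 2 ≤ 4 ✓
- |y| = 1 > 0 ✓

All pumping lemma constraints are satisfied.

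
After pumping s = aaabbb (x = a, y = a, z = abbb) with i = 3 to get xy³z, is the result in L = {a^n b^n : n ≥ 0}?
No

xy³z = a · aaa · abbb = aaaaabbb.
aaaaabbb has 5 a's and 3 b's; 5 ≠ 3, so it is not in L.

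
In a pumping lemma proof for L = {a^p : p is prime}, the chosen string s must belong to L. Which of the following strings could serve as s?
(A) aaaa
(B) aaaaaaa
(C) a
(B) aaaaaaa

The pumping lemma is applied to a string s that lies in L, so first check membership of each option:
- (A) aaaa has length 4 = 2 × 2, which is not prime, so it is not in L ✗
- (B) aaaaaaa has length 7, which is prime, so it is in L ✓
- (C) a has length 1, which is not prime, so it is not in L ✗

Only (B) aaaaaaa is in L, so it is the only candidate that could play the role of s.
(In a complete proof one picks s in terms of the pumping length p so that |s| ≥ p is guaranteed; a fixed string like aaaaaaa illustrates the shape of such an s.)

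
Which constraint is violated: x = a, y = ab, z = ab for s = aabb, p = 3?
Violated: xyz = s

The decomposition x = a, y = ab, z = ab for s = aabb with p = 3
violates the constraint: xyz = s

xyz = 'a' + 'ab' + 'ab' = 'aabab' ≠ 'aabb' = s. The decomposition doesn't reconstruct s.

Pumping lemma constraints:
1. xyz = s (decomposition is valid)
2. |xy| ≤ p
3. |y| > 0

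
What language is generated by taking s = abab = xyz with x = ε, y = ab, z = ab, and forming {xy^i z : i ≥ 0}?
{xy^i z : i ≥ 0} = {(ab)^(i+1) : i ≥ 0} = {ab, abab, ababab, ...}

With x = ε, y = ab, z = ab: Pumping 'ab' gives strings of alternating a's and b's.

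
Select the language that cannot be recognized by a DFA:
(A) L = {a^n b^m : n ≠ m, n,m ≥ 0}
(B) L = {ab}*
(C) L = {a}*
(A) {a^n b^m : n ≠ m, n,m ≥ 0}

(A) L = {a^n b^m : n ≠ m, n,m ≥ 0} is NOT regular.

The pumping lemma can be used to prove this:
After pumping a's, we can make n = m

The other languages are regular because they can be recognized by finite automata.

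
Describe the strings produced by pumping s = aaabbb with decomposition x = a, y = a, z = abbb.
{xy^i z : i ≥ 0} = {a^(2+i) b^3 : i ≥ 0} = {aabbb, aaabbb, aaaabbb, ...}

With x = a, y = a, z = abbb: Starting with aaabbb and pumping the second 'a', we get strings with 2+i a's followed by 3 b's for i = 0, 1, 2, ...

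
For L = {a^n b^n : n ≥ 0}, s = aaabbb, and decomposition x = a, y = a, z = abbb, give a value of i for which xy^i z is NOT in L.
i = 2

xy²z = a · aa · abbb = aaaabbb; aaaabbb has 4 a's and 3 b's; 4 ≠ 3, so it is not in L.
(Other choices also work, e.g. i = 0, 3; only i = 1 is guaranteed to stay in L since xy¹z = s.)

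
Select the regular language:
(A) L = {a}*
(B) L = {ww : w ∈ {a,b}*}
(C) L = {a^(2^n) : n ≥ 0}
(A) {a}*

(A) L = {a}* is regular.

This can be recognized by a finite automaton (DFA/NFA).
Regular expressions like {a}* define regular languages.

The other choices are not regular:
- {a^(2^n) : n ≥ 0}: After pumping, length is no longer a power of 2
- {ww : w ∈ {a,b}*}: After pumping, the two halves no longer match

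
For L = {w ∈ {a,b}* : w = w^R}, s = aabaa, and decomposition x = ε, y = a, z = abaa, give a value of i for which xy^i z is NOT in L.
i = 2

xy²z = ε · aa · abaa = aaabaa; aaabaa reversed is aabaaa ≠ aaabaa, so it is not a palindrome and is not in L.
(Other choices also work, e.g. i = 0, 3; only i = 1 is guaranteed to stay in L since xy¹z = s.)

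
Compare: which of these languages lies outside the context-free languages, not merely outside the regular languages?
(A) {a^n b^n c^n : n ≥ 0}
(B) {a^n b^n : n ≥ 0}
(A) {a^n b^n c^n : n ≥ 0}

(A) {a^n b^n c^n : n ≥ 0} requires the CFL pumping lemma.

- {a^n b^n : n ≥ 0} is context-free (but not regular)
  • Can be shown non-regular with the regular pumping lemma
  • After pumping, the number of a's and b's become unequal

- {a^n b^n c^n : n ≥ 0} is NOT context-free
  • Requires the CFL pumping lemma to prove
  • Cannot maintain three equal counts simultaneously

The CFL pumping lemma is "stronger" in that it can prove non-membership
in the larger class of context-free languages.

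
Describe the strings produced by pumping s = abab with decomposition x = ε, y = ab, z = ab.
{xy^i z : i ≥ 0} = {(ab)^(i+1) : i ≥ 0} = {ab, abab, ababab, ...}

With x = ε, y = ab, z = ab: Pumping 'ab' gives strings of alternating a's and b's.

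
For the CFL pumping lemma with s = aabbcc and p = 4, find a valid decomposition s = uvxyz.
u='a', v='a', x='bb', y='c', z='c'

For s = aabbcc with pumping length p = 4:

One valid decomposition:
- u = 'a'
- v = 'a'
- x = 'bb'
- y = 'c'
- z = 'c'

Verification:
- uvxyz = 'a' + 'a' + 'bb' + 'c' + 'c' = aabbcc ✓
- |vxy| = |'abbc'| = 4 ≤ 4 ✓
- |vy| = |'ac'| = 2 > 0 ✓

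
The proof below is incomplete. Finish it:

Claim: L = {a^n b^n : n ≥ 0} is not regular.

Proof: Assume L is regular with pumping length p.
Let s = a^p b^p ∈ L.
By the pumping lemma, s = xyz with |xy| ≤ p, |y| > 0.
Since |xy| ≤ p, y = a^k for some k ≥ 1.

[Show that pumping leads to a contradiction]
Consider xy²z = a^(p+k) b^p.

Since k ≥ 1, we have p + k > p.
So xy²z has more a's than b's: (p+k) a's vs p b's.
This means xy²z ∉ L because a^n b^n requires equal counts.

This contradicts the pumping lemma which states xy²z ∈ L.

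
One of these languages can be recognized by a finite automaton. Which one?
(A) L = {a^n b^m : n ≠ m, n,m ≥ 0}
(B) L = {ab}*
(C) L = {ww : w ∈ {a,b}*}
(B) {ab}*

(B) L = {ab}* is regular.

This can be recognized by a finite automaton (DFA/NFA).
Regular expressions like {ab}* define regular languages.

The other choices are not regular:
- {a^n b^m : n ≠ m, n,m ≥ 0}: After pumping a's, we can make n = m
- {ww : w ∈ {a,b}*}: After pumping, the two halves no longer match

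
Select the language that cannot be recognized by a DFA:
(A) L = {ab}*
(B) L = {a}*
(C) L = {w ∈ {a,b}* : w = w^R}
(C) {w ∈ {a,b}* : w = w^R}

(C) L = {w ∈ {a,b}* : w = w^R} is NOT regular.

The pumping lemma can be used to prove this:
After pumping, the string is no longer symmetric

The other languages are regular because they can be recognized by finite automata.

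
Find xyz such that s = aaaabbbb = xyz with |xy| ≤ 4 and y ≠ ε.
x = '', y = 'aaaa', z = 'bbbb'

For s = aaaabbbb and p = 4, one valid decomposition is:
- x = '' (length 0)
- y = 'aaaa' (length 4)
- z = 'bbbb' (length 4)

Verification:
- xyz = '' + 'aaaa' + 'bbbb' = aaaabbbb ✓
- |xy| = 4 ≤ 4 ✓
- |y| = 4 > 0 ✓

All pumping lemma constraints are satisfied.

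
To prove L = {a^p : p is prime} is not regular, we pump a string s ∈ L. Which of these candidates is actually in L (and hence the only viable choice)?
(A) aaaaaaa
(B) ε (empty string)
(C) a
(A) aaaaaaa

The pumping lemma is applied to a string s that lies in L, so first check membership of each option:
- (A) aaaaaaa has length 7, which is prime, so it is in L ✓
- (B) ε has length 0, which is not prime, so it is not in L ✗
- (C) a has length 1, which is not prime, so it is not in L ✗

Only (A) aaaaaaa is in L, so it is the only candidate that could play the role of s.
(In a complete proof one picks s in terms of the pumping length p so that |s| ≥ p is guaranteed; a fixed string like aaaaaaa illustrates the shape of such an s.)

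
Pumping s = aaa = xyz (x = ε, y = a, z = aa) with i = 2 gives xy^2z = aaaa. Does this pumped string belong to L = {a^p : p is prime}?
No

xy²z = ε · aa · aa = aaaa.
aaaa has length 4 = 2 × 2, which is not prime, so it is not in L.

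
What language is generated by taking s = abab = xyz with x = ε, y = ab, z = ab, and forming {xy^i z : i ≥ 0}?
{xy^i z : i ≥ 0} = {(ab)^(i+1) : i ≥ 0} = {ab, abab, ababab, ...}

With x = ε, y = ab, z = ab: Pumping 'ab' gives strings of alternating a's and b's.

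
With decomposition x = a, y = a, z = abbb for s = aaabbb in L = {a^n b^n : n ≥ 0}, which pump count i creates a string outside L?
i = 3

xy³z = a · aaa · abbb = aaaaabbb; aaaaabbb has 5 a's and 3 b's; 5 ≠ 3, so it is not in L.
(Other choices also work, e.g. i = 0, 2; only i = 1 is guaranteed to stay in L since xy¹z = s.)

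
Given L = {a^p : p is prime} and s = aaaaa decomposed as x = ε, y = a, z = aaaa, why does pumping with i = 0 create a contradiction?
xy⁰z = aaaa ∉ L

Pumping with i = 0 replaces y = a by y⁰ = ε:
- Original: s = xyz = aaaaa; aaaaa has length 5, which is prime, so it is in L
- Pumped: xy⁰z = ε · ε · aaaa = aaaa
- aaaa has length 4 = 2 × 2, which is not prime, so it is not in L

The pumping lemma would require xy⁰z ∈ L, so this decomposition yields a contradiction.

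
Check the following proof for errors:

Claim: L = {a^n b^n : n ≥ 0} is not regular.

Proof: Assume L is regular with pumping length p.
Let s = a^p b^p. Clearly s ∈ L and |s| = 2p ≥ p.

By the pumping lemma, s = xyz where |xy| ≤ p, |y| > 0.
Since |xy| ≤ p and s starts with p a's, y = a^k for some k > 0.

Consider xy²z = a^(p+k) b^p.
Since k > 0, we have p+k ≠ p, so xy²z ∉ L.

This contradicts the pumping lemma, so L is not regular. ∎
The proof is correct.

This proof is valid because:
1. The string s = a^p b^p is correctly in L
2. The decomposition analysis is correct: y must consist only of a's
3. The contradiction is valid: pumping increases a's but not b's
4. The conclusion follows logically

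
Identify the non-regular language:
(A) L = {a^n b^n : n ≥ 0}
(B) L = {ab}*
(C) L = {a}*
(A) {a^n b^n : n ≥ 0}

(A) L = {a^n b^n : n ≥ 0} is NOT regular.

The pumping lemma can be used to prove this:
After pumping, the number of a's and b's become unequal

The other languages are regular because they can be recognized by finite automata.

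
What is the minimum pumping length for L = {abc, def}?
p = 4

For a finite language L, the pumping lemma holds vacuously if p > max|s| for s ∈ L.

The longest string in L = {abc, def} has length 3.
If p = 4, then no string s ∈ L has |s| ≥ p, so the condition is vacuously true.

The minimum pumping length is p = 4.

Why no smaller p works: for any p ≤ 3, the longest string s ∈ L has |s| = 3 ≥ p, so it would
have to be pumpable; but pumping up (i = 2, 3, ...) produces ever longer strings, which cannot all lie in the
finite language L. So the pumping property fails for every p ≤ 3.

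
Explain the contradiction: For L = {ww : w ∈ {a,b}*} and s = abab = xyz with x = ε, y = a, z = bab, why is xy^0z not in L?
xy⁰z = bab ∉ L

Pumping with i = 0 replaces y = a by y⁰ = ε:
- Original: s = xyz = abab; abab splits into halves ab · ab, which are equal, so it is in L (w = ab)
- Pumped: xy⁰z = ε · ε · bab = bab
- bab has odd length 3, so it cannot be written as ww and is not in L

The pumping lemma would require xy⁰z ∈ L, so this decomposition yields a contradiction.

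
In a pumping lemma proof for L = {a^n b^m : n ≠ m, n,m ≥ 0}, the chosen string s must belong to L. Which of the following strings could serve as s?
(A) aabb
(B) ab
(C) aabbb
(C) aabbb

The pumping lemma is applied to a string s that lies in L, so first check membership of each option:
- (A) aabb = a^2 b^2 has n = m = 2, so it is not in L ✗
- (B) ab = a^1 b^1 has n = m = 1, so it is not in L ✗
- (C) aabbb = a^2 b^3 with 2 ≠ 3, so it is in L ✓

Only (C) aabbb is in L, so it is the only candidate that could play the role of s.
(In a complete proof one picks s in terms of the pumping length p so that |s| ≥ p is guaranteed; a fixed string like aabbb illustrates the shape of such an s.)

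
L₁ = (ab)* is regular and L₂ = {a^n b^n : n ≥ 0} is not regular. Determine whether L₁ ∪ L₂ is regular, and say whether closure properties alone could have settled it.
No — L₁ ∪ L₂ is not regular.

Let U = (ab)* ∪ {a^n b^n}. If U were regular, then U ∩ aa*bb* would be regular (closure under intersection with a regular language). But (ab)* ∩ aa*bb* = {ab} and {a^n b^n} ∩ aa*bb* = {a^n b^n : n ≥ 1}, so U ∩ aa*bb* = {a^n b^n : n ≥ 1}, which is not regular. Hence U is not regular.

Note that the bare facts "L₁ regular, L₂ non-regular" do not settle the question by themselves: the closure of regular languages under ∪, ∩, complement and difference applies only when BOTH operands are regular. With a non-regular operand the result can come out regular or non-regular depending on the specific languages, so one has to work out L₁ ∪ L₂ for this particular pair, as above.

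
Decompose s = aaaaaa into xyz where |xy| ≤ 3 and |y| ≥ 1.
x = '', y = 'aaa', z = 'aaa'

For s = aaaaaa and p = 3, one valid decomposition is:
- x = '' (length 0)
- y = 'aaa' (length 3)
- z = 'aaa' (length 3)

Verification:
- xyz = '' + 'aaa' + 'aaa' = aaaaaa ✓
- |xy| = 3 ≤ 3 ✓
- |y| = 3 > 0 ✓

All pumping lemma constraints are satisfied.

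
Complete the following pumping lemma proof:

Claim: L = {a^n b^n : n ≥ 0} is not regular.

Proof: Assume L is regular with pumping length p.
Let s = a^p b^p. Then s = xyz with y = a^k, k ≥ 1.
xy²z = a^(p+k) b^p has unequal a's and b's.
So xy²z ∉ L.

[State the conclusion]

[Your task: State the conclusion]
This contradicts the pumping lemma for regular languages,
which guarantees xy^i z ∈ L for all i ≥ 0.

Since our assumption that L is regular leads to a contradiction,
we conclude that L = {a^n b^n : n ≥ 0} is NOT regular. ∎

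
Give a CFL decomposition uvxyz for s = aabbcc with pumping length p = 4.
u='a', v='a', x='bb', y='c', z='c'

For s = aabbcc with pumping length p = 4:

One valid decomposition:
- u = 'a'
- v = 'a'
- x = 'bb'
- y = 'c'
- z = 'c'

Verification:
- uvxyz = 'a' + 'a' + 'bb' + 'c' + 'c' = aabbcc ✓
- |vxy| = |'abbc'| = 4 ≤ 4 ✓
- |vy| = |'ac'| = 2 > 0 ✓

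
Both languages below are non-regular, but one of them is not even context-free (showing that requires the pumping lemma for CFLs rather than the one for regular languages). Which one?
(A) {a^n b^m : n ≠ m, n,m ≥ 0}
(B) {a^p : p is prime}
(B) {a^p : p is prime}

(B) {a^p : p is prime} requires the CFL pumping lemma.

- {a^n b^m : n ≠ m, n,m ≥ 0} is context-free (but not regular)
  • Can be shown non-regular with the regular pumping lemma
  • After pumping a's, we can make n = m

- {a^p : p is prime} is NOT context-free
  • Requires the CFL pumping lemma to prove
  • The CFL pumping lemma also fails because prime gaps are unbounded

The CFL pumping lemma is "stronger" in that it can prove non-membership
in the larger class of context-free languages.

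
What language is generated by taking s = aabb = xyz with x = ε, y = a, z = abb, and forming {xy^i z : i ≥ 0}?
{xy^i z : i ≥ 0} = {a^(i+1) b^2 : i ≥ 0} = {abb, aabb, aaabb, ...}

With x = ε, y = a, z = abb: Starting with aabb and pumping the first 'a' (z = abb keeps the second 'a'), we get strings with i+1 a's followed by 2 b's for i = 0, 1, 2, ...; note bb is not produced because z always contributes one a.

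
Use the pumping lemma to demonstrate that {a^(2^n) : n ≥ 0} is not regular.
Assume for contradiction that L is regular, and let p ≥ 1 be the pumping length given by the pumping lemma.
Choose s = a^(2^p). Then s ∈ L and |s| = 2^p ≥ p.
By the pumping lemma, s = xyz for some x, y, z with |xy| ≤ p, |y| ≥ 1, and xy^i z ∈ L for every i ≥ 0.
Here y = a^k for some k with 1 ≤ k ≤ |xy| ≤ p, and p < 2^p.

Take i = 2: |xy²z| = 2^p + k.
Now 2^p < 2^p + k ≤ 2^p + p < 2^p + 2^p = 2^(p+1).
So |xy²z| lies strictly between the consecutive powers of two 2^p and 2^(p+1), hence is not a power of 2, and xy²z ∉ L.

This contradicts the pumping lemma, which requires xy^i z ∈ L for all i ≥ 0.
Hence L = {a^(2^n) : n ≥ 0} is not regular. ∎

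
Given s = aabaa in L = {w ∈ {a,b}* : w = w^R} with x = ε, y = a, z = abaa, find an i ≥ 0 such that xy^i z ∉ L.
i = 2

xy²z = ε · aa · abaa = aaabaa; aaabaa reversed is aabaaa ≠ aaabaa, so it is not a palindrome and is not in L.
(Other choices also work, e.g. i = 0, 3; only i = 1 is guaranteed to stay in L since xy¹z = s.)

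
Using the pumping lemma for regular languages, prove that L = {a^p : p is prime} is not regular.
Assume for contradiction that L is regular, and let p ≥ 1 be the pumping length given by the pumping lemma.
Choose a prime q with q ≥ p (one exists because there are infinitely many primes) and let s = a^q. Then s ∈ L and |s| = q ≥ p.
By the pumping lemma, s = xyz for some x, y, z with |xy| ≤ p, |y| ≥ 1, and xy^i z ∈ L for every i ≥ 0.
Here y = a^k for some k with 1 ≤ k ≤ p, and xy^i z = a^(q + (i − 1)k) for every i ≥ 0.

Take i = q + 1: |xy^(q+1) z| = q + qk = q(k + 1).
Both factors satisfy q ≥ 2 and k + 1 ≥ 2, so q(k + 1) is composite, and xy^(q+1) z ∉ L.

This contradicts the pumping lemma, which requires xy^i z ∈ L for all i ≥ 0.
Hence L = {a^p : p is prime} is not regular. ∎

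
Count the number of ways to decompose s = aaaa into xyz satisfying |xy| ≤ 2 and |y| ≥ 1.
3

For s = 'aaaa' with pumping length p = 2:

Constraints: |xy| ≤ 2, |y| > 0

Valid decompositions (|xy| ≤ p, |y| ≥ 1):
  • x='', y='a', z='aaa'
  • x='a', y='a', z='aa'
  • x='', y='aa', z='aa'

Total count: 3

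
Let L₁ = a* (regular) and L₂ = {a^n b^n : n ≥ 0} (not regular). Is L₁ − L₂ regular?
Yes — L₁ − L₂ is regular.

The only string of a* that lies in {a^n b^n} is ε, so L₁ − L₂ = a* − {ε} = a⁺ = aa*, which is regular.

Note that the bare facts "L₁ regular, L₂ non-regular" do not settle the question by themselves: the closure of regular languages under ∪, ∩, complement and difference applies only when BOTH operands are regular. With a non-regular operand the result can come out regular or non-regular depending on the specific languages, so one has to work out L₁ − L₂ for this particular pair, as above.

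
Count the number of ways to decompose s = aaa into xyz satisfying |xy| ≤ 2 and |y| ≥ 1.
3

For s = 'aaa' with pumping length p = 2:

Constraints: |xy| ≤ 2, |y| > 0

Valid decompositions (|xy| ≤ p, |y| ≥ 1):
  • x='', y='a', z='aa'
  • x='a', y='a', z='a'
  • x='', y='aa', z='a'

Total count: 3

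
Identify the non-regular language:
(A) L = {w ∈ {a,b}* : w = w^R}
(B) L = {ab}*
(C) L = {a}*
(A) {w ∈ {a,b}* : w = w^R}

(A) L = {w ∈ {a,b}* : w = w^R} is NOT regular.

The pumping lemma can be used to prove this:
After pumping, the string is no longer symmetric

The other languages are regular because they can be recognized by finite automata.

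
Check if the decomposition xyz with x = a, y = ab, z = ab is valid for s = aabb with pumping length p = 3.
Violated: xyz = s

The decomposition x = a, y = ab, z = ab for s = aabb with p = 3
violates the constraint: xyz = s

xyz = 'a' + 'ab' + 'ab' = 'aabab' ≠ 'aabb' = s. The decomposition doesn't reconstruct s.

Pumping lemma constraints:
1. xyz = s (decomposition is valid)
2. |xy| ≤ p
3. |y| > 0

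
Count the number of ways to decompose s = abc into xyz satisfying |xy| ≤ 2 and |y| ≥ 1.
3

For s = 'abc' with pumping length p = 2:

Constraints: |xy| ≤ 2, |y| > 0

Valid decompositions (|xy| ≤ p, |y| ≥ 1):
  • x='', y='a', z='bc'
  • x='a', y='b', z='c'
  • x='', y='ab', z='c'

Total count: 3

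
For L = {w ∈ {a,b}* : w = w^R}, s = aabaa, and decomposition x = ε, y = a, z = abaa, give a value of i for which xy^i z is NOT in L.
i = 2

xy²z = ε · aa · abaa = aaabaa; aaabaa reversed is aabaaa ≠ aaabaa, so it is not a palindrome and is not in L.
(Other choices also work, e.g. i = 0, 3; only i = 1 is guaranteed to stay in L since xy¹z = s.)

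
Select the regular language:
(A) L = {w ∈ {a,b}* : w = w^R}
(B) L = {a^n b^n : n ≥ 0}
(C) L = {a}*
(C) {a}*

(C) L = {a}* is regular.

This can be recognized by a finite automaton (DFA/NFA).
Regular expressions like {a}* define regular languages.

The other choices are not regular:
- {a^n b^n : n ≥ 0}: After pumping, the number of a's and b's become unequal
- {w ∈ {a,b}* : w = w^R}: After pumping, the string is no longer symmetric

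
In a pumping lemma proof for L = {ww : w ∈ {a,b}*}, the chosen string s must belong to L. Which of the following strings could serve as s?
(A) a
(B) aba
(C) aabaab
(C) aabaab

The pumping lemma is applied to a string s that lies in L, so first check membership of each option:
- (A) a has odd length 1, so it cannot be written as ww and is not in L ✗
- (B) aba has odd length 3, so it cannot be written as ww and is not in L ✗
- (C) aabaab splits into halves aab · aab, which are equal, so it is in L (w = aab) ✓

Only (C) aabaab is in L, so it is the only candidate that could play the role of s.
(In a complete proof one picks s in terms of the pumping length p so that |s| ≥ p is guaranteed; a fixed string like aabaab illustrates the shape of such an s.)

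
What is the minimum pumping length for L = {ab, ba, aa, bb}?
p = 3

For a finite language L, the pumping lemma holds vacuously if p > max|s| for s ∈ L.

The longest string in L = {ab, ba, aa, bb} has length 2.
If p = 3, then no string s ∈ L has |s| ≥ p, so the condition is vacuously true.

The minimum pumping length is p = 3.

Why no smaller p works: for any p ≤ 2, the longest string s ∈ L has |s| = 2 ≥ p, so it would
have to be pumpable; but pumping up (i = 2, 3, ...) produces ever longer strings, which cannot all lie in the
finite language L. So the pumping property fails for every p ≤ 2.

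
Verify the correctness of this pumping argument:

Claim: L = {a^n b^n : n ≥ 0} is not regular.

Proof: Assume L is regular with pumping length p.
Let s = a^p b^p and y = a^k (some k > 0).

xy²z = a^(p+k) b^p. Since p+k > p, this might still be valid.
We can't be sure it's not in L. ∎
The proof is INCORRECT.

Error: The conclusion is wrong.
xy²z = a^(p+k) b^p is definitely NOT in L because the number of a's (p+k) ≠ number of b's (p).
The proof incorrectly doubts what is actually a valid contradiction.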